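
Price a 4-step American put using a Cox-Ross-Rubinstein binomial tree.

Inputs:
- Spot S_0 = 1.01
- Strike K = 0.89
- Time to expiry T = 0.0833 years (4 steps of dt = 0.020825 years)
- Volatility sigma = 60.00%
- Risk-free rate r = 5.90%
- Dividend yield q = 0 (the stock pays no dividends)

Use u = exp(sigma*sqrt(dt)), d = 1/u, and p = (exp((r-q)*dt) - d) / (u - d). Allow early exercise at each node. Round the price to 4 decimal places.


Answer: Price = V(0,0) = 0.0231

Derivation:
dt = T/N = 0.020825
u = exp(sigma*sqrt(dt)) = 1.090444; d = 1/u = 0.917057
p = (exp((r-q)*dt) - d) / (u - d) = 0.485458
Discount per step: exp(-r*dt) = 0.998772
Stock lattice S(k, i) with i counting down-moves:
  k=0: S(0,0) = 1.0100
  k=1: S(1,0) = 1.1013; S(1,1) = 0.9262
  k=2: S(2,0) = 1.2010; S(2,1) = 1.0100; S(2,2) = 0.8494
  k=3: S(3,0) = 1.3096; S(3,1) = 1.1013; S(3,2) = 0.9262; S(3,3) = 0.7790
  k=4: S(4,0) = 1.4280; S(4,1) = 1.2010; S(4,2) = 1.0100; S(4,3) = 0.8494; S(4,4) = 0.7143
Terminal payoffs V(N, i) = max(K - S_T, 0):
  V(4,0) = 0.000000; V(4,1) = 0.000000; V(4,2) = 0.000000; V(4,3) = 0.040596; V(4,4) = 0.175656
Backward induction: V(k, i) = exp(-r*dt) * [p * V(k+1, i) + (1-p) * V(k+1, i+1)]; then take max(V_cont, immediate exercise) for American.
  V(3,0) = exp(-r*dt) * [p*0.000000 + (1-p)*0.000000] = 0.000000; exercise = 0.000000; V(3,0) = max -> 0.000000
  V(3,1) = exp(-r*dt) * [p*0.000000 + (1-p)*0.000000] = 0.000000; exercise = 0.000000; V(3,1) = max -> 0.000000
  V(3,2) = exp(-r*dt) * [p*0.000000 + (1-p)*0.040596] = 0.020863; exercise = 0.000000; V(3,2) = max -> 0.020863
  V(3,3) = exp(-r*dt) * [p*0.040596 + (1-p)*0.175656] = 0.109955; exercise = 0.111048; V(3,3) = max -> 0.111048
  V(2,0) = exp(-r*dt) * [p*0.000000 + (1-p)*0.000000] = 0.000000; exercise = 0.000000; V(2,0) = max -> 0.000000
  V(2,1) = exp(-r*dt) * [p*0.000000 + (1-p)*0.020863] = 0.010722; exercise = 0.000000; V(2,1) = max -> 0.010722
  V(2,2) = exp(-r*dt) * [p*0.020863 + (1-p)*0.111048] = 0.067184; exercise = 0.040596; V(2,2) = max -> 0.067184
  V(1,0) = exp(-r*dt) * [p*0.000000 + (1-p)*0.010722] = 0.005510; exercise = 0.000000; V(1,0) = max -> 0.005510
  V(1,1) = exp(-r*dt) * [p*0.010722 + (1-p)*0.067184] = 0.039725; exercise = 0.000000; V(1,1) = max -> 0.039725
  V(0,0) = exp(-r*dt) * [p*0.005510 + (1-p)*0.039725] = 0.023087; exercise = 0.000000; V(0,0) = max -> 0.023087


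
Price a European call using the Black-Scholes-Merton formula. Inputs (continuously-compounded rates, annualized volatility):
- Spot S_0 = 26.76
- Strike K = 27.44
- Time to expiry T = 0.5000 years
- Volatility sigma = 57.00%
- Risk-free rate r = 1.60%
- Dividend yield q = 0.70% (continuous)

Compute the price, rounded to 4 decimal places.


Answer: Price = 4.0314

Derivation:
d1 = (ln(S/K) + (r - q + 0.5*sigma^2) * T) / (sigma * sqrt(T)) = 0.15043122
d2 = d1 - sigma * sqrt(T) = -0.25261965
exp(-rT) = 0.99203191; exp(-qT) = 0.99650612
C = S_0 * exp(-qT) * N(d1) - K * exp(-rT) * N(d2)
N(d1) = 0.55978779; N(d2) = 0.40028107
C = 26.7600 * 0.99650612 * 0.55978779 - 27.4400 * 0.99203191 * 0.40028107 = 4.0314


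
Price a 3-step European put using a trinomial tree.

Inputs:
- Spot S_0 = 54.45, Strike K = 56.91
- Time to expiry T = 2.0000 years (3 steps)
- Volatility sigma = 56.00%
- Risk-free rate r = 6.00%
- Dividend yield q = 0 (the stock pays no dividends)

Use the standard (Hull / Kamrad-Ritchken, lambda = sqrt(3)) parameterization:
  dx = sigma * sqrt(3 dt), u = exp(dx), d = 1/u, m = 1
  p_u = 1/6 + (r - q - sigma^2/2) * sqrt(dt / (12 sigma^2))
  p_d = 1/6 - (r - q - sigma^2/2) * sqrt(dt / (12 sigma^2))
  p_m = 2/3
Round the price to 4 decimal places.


dt = T/N = 0.666667; dx = sigma*sqrt(3*dt) = 0.791960
u = exp(dx) = 2.207718; d = 1/u = 0.452956
p_u = 0.125924, p_m = 0.666667, p_d = 0.207409
Discount per step: exp(-r*dt) = 0.960789
Stock lattice S(k, j) with j the centered position index:
  k=0: S(0,+0) = 54.4500
  k=1: S(1,-1) = 24.6635; S(1,+0) = 54.4500; S(1,+1) = 120.2103
  k=2: S(2,-2) = 11.1715; S(2,-1) = 24.6635; S(2,+0) = 54.4500; S(2,+1) = 120.2103; S(2,+2) = 265.3904
  k=3: S(3,-3) = 5.0602; S(3,-2) = 11.1715; S(3,-1) = 24.6635; S(3,+0) = 54.4500; S(3,+1) = 120.2103; S(3,+2) = 265.3904; S(3,+3) = 585.9073
Terminal payoffs V(N, j) = max(K - S_T, 0):
  V(3,-3) = 51.849810; V(3,-2) = 45.738525; V(3,-1) = 32.246529; V(3,+0) = 2.460000; V(3,+1) = 0.000000; V(3,+2) = 0.000000; V(3,+3) = 0.000000
Backward induction: V(k, j) = exp(-r*dt) * [p_u * V(k+1, j+1) + p_m * V(k+1, j) + p_d * V(k+1, j-1)]
  V(2,-2) = exp(-r*dt) * [p_u*32.246529 + p_m*45.738525 + p_d*51.849810] = 43.530583
  V(2,-1) = exp(-r*dt) * [p_u*2.460000 + p_m*32.246529 + p_d*45.738525] = 30.067005
  V(2,+0) = exp(-r*dt) * [p_u*0.000000 + p_m*2.460000 + p_d*32.246529] = 8.001681
  V(2,+1) = exp(-r*dt) * [p_u*0.000000 + p_m*0.000000 + p_d*2.460000] = 0.490221
  V(2,+2) = exp(-r*dt) * [p_u*0.000000 + p_m*0.000000 + p_d*0.000000] = 0.000000
  V(1,-1) = exp(-r*dt) * [p_u*8.001681 + p_m*30.067005 + p_d*43.530583] = 28.901438
  V(1,+0) = exp(-r*dt) * [p_u*0.490221 + p_m*8.001681 + p_d*30.067005] = 11.176255
  V(1,+1) = exp(-r*dt) * [p_u*0.000000 + p_m*0.490221 + p_d*8.001681] = 1.908549
  V(0,+0) = exp(-r*dt) * [p_u*1.908549 + p_m*11.176255 + p_d*28.901438] = 13.148981

Answer: Price = V(0,0) = 13.1490


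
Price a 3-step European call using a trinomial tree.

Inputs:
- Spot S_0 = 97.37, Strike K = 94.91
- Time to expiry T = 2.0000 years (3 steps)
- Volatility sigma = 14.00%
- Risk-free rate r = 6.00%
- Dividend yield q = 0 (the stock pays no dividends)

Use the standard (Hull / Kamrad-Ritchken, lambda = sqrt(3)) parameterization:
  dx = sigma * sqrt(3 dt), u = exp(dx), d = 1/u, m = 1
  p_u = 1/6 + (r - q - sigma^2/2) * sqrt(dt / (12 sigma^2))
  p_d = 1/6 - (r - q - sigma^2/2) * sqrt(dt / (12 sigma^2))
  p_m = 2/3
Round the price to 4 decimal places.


dt = T/N = 0.666667; dx = sigma*sqrt(3*dt) = 0.197990
u = exp(dx) = 1.218950; d = 1/u = 0.820378
p_u = 0.251183, p_m = 0.666667, p_d = 0.082151
Discount per step: exp(-r*dt) = 0.960789
Stock lattice S(k, j) with j the centered position index:
  k=0: S(0,+0) = 97.3700
  k=1: S(1,-1) = 79.8802; S(1,+0) = 97.3700; S(1,+1) = 118.6892
  k=2: S(2,-2) = 65.5320; S(2,-1) = 79.8802; S(2,+0) = 97.3700; S(2,+1) = 118.6892; S(2,+2) = 144.6762
  k=3: S(3,-3) = 53.7610; S(3,-2) = 65.5320; S(3,-1) = 79.8802; S(3,+0) = 97.3700; S(3,+1) = 118.6892; S(3,+2) = 144.6762; S(3,+3) = 176.3530
Terminal payoffs V(N, j) = max(S_T - K, 0):
  V(3,-3) = 0.000000; V(3,-2) = 0.000000; V(3,-1) = 0.000000; V(3,+0) = 2.460000; V(3,+1) = 23.779169; V(3,+2) = 49.766173; V(3,+3) = 81.443032
Backward induction: V(k, j) = exp(-r*dt) * [p_u * V(k+1, j+1) + p_m * V(k+1, j) + p_d * V(k+1, j-1)]
  V(2,-2) = exp(-r*dt) * [p_u*0.000000 + p_m*0.000000 + p_d*0.000000] = 0.000000
  V(2,-1) = exp(-r*dt) * [p_u*2.460000 + p_m*0.000000 + p_d*0.000000] = 0.593681
  V(2,+0) = exp(-r*dt) * [p_u*23.779169 + p_m*2.460000 + p_d*0.000000] = 7.314411
  V(2,+1) = exp(-r*dt) * [p_u*49.766173 + p_m*23.779169 + p_d*2.460000] = 27.435606
  V(2,+2) = exp(-r*dt) * [p_u*81.443032 + p_m*49.766173 + p_d*23.779169] = 53.408370
  V(1,-1) = exp(-r*dt) * [p_u*7.314411 + p_m*0.593681 + p_d*0.000000] = 2.145482
  V(1,+0) = exp(-r*dt) * [p_u*27.435606 + p_m*7.314411 + p_d*0.593681] = 11.353069
  V(1,+1) = exp(-r*dt) * [p_u*53.408370 + p_m*27.435606 + p_d*7.314411] = 31.039791
  V(0,+0) = exp(-r*dt) * [p_u*31.039791 + p_m*11.353069 + p_d*2.145482] = 14.932230

Answer: Price = V(0,0) = 14.9322


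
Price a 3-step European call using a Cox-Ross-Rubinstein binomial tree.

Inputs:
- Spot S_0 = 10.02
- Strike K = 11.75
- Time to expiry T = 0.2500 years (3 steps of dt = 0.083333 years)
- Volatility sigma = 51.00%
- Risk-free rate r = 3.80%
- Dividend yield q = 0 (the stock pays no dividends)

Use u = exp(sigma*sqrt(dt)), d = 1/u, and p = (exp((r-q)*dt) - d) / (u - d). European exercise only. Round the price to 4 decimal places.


Answer: Price = V(0,0) = 0.4044

Derivation:
dt = T/N = 0.083333
u = exp(sigma*sqrt(dt)) = 1.158614; d = 1/u = 0.863100
p = (exp((r-q)*dt) - d) / (u - d) = 0.473993
Discount per step: exp(-r*dt) = 0.996838
Stock lattice S(k, i) with i counting down-moves:
  k=0: S(0,0) = 10.0200
  k=1: S(1,0) = 11.6093; S(1,1) = 8.6483
  k=2: S(2,0) = 13.4507; S(2,1) = 10.0200; S(2,2) = 7.4643
  k=3: S(3,0) = 15.5842; S(3,1) = 11.6093; S(3,2) = 8.6483; S(3,3) = 6.4425
Terminal payoffs V(N, i) = max(S_T - K, 0):
  V(3,0) = 3.834176; V(3,1) = 0.000000; V(3,2) = 0.000000; V(3,3) = 0.000000
Backward induction: V(k, i) = exp(-r*dt) * [p * V(k+1, i) + (1-p) * V(k+1, i+1)].
  V(2,0) = exp(-r*dt) * [p*3.834176 + (1-p)*0.000000] = 1.811627
  V(2,1) = exp(-r*dt) * [p*0.000000 + (1-p)*0.000000] = 0.000000
  V(2,2) = exp(-r*dt) * [p*0.000000 + (1-p)*0.000000] = 0.000000
  V(1,0) = exp(-r*dt) * [p*1.811627 + (1-p)*0.000000] = 0.855984
  V(1,1) = exp(-r*dt) * [p*0.000000 + (1-p)*0.000000] = 0.000000
  V(0,0) = exp(-r*dt) * [p*0.855984 + (1-p)*0.000000] = 0.404448


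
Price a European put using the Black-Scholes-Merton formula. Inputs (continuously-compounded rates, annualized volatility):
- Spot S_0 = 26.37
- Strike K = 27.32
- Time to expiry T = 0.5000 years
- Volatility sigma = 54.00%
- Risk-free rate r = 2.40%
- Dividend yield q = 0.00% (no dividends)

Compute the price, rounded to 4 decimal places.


Answer: Price = 4.3595

Derivation:
d1 = (ln(S/K) + (r - q + 0.5*sigma^2) * T) / (sigma * sqrt(T)) = 0.12965710
d2 = d1 - sigma * sqrt(T) = -0.25218056
exp(-rT) = 0.98807171; exp(-qT) = 1.00000000
P = K * exp(-rT) * N(-d2) - S_0 * exp(-qT) * N(-d1)
N(-d1) = 0.44841886; N(-d2) = 0.59954925
P = 27.3200 * 0.98807171 * 0.59954925 - 26.3700 * 1.00000000 * 0.44841886 = 4.3595


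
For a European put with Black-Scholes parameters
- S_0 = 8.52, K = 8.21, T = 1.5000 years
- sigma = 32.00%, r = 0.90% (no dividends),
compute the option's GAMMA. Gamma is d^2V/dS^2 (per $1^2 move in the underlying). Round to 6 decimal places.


Answer: Gamma = 0.113329

Derivation:
d1 = 0.3249743588; d2 = -0.0669440000
phi(d1) = 0.3784229853; exp(-qT) = 1.0000000000; exp(-rT) = 0.9865907163
Gamma = exp(-qT) * phi(d1) / (S * sigma * sqrt(T)) = 1.0000000000 * 0.3784229853 / (8.5200 * 0.3200 * 1.2247448714) = 0.113329


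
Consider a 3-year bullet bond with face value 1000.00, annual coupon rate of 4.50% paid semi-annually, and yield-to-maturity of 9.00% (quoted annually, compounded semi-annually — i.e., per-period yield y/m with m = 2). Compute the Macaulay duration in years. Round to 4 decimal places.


Coupon per period c = face * coupon_rate / m = 22.500000
Periods per year m = 2; per-period yield y/m = 0.045000
Number of cashflows N = 6
Cashflows (t years, CF_t, discount factor 1/(1+y/m)^(m*t), PV):
  t = 0.5000: CF_t = 22.500000, DF = 0.956938, PV = 21.531100
  t = 1.0000: CF_t = 22.500000, DF = 0.915730, PV = 20.603924
  t = 1.5000: CF_t = 22.500000, DF = 0.876297, PV = 19.716674
  t = 2.0000: CF_t = 22.500000, DF = 0.838561, PV = 18.867630
  t = 2.5000: CF_t = 22.500000, DF = 0.802451, PV = 18.055149
  t = 3.0000: CF_t = 1022.500000, DF = 0.767896, PV = 785.173392
Price P = sum_t PV_t = 883.947869
Macaulay numerator sum_t t * PV_t:
  t * PV_t at t = 0.5000: 10.765550
  t * PV_t at t = 1.0000: 20.603924
  t * PV_t at t = 1.5000: 29.575010
  t * PV_t at t = 2.0000: 37.735260
  t * PV_t at t = 2.5000: 45.137871
  t * PV_t at t = 3.0000: 2355.520177
Macaulay duration D = (sum_t t * PV_t) / P = 2499.337794 / 883.947869 = 2.827472

Answer: Macaulay duration = 2.8275 years


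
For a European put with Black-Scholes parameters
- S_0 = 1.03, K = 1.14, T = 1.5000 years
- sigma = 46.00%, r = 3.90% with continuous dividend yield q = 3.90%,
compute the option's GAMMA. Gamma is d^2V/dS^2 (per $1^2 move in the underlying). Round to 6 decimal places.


d1 = 0.1015837828; d2 = -0.4617988580
phi(d1) = 0.3968891860; exp(-qT) = 0.9431782404; exp(-rT) = 0.9431782404
Gamma = exp(-qT) * phi(d1) / (S * sigma * sqrt(T)) = 0.9431782404 * 0.3968891860 / (1.0300 * 0.4600 * 1.2247448714) = 0.645093

Answer: Gamma = 0.645093


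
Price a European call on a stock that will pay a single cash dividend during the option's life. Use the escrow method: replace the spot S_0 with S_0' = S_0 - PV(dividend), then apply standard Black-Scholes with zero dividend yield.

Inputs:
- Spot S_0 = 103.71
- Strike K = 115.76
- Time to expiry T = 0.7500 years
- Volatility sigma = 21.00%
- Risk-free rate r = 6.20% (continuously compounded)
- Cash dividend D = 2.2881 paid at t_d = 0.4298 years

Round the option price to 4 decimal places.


PV(D) = D * exp(-r * t_d) = 2.2881 * 0.97370431 = 2.22793284
S_0' = S_0 - PV(D) = 103.7100 - 2.22793284 = 101.48206716
d1 = (ln(S_0'/K) + (r + sigma^2/2)*T) / (sigma*sqrt(T)) = -0.37719930
d2 = d1 - sigma*sqrt(T) = -0.55906464
exp(-rT) = 0.95456456
N(d1) = 0.35301275; N(d2) = 0.28805880
C = S_0' * N(d1) - K * exp(-rT) * N(d2) = 101.48206716 * 0.35301275 - 115.7600 * 0.95456456 * 0.28805880 = 3.9939

Answer: Price = 3.9939


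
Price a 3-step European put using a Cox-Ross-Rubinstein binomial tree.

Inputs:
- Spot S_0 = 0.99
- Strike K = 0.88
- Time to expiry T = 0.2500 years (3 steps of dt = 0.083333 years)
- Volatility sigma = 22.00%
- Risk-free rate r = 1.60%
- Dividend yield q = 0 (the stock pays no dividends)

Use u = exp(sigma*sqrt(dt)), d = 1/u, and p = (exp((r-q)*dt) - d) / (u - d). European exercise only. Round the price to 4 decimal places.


dt = T/N = 0.083333
u = exp(sigma*sqrt(dt)) = 1.065569; d = 1/u = 0.938466
p = (exp((r-q)*dt) - d) / (u - d) = 0.494625
Discount per step: exp(-r*dt) = 0.998668
Stock lattice S(k, i) with i counting down-moves:
  k=0: S(0,0) = 0.9900
  k=1: S(1,0) = 1.0549; S(1,1) = 0.9291
  k=2: S(2,0) = 1.1241; S(2,1) = 0.9900; S(2,2) = 0.8719
  k=3: S(3,0) = 1.1978; S(3,1) = 1.0549; S(3,2) = 0.9291; S(3,3) = 0.8183
Terminal payoffs V(N, i) = max(K - S_T, 0):
  V(3,0) = 0.000000; V(3,1) = 0.000000; V(3,2) = 0.000000; V(3,3) = 0.061741
Backward induction: V(k, i) = exp(-r*dt) * [p * V(k+1, i) + (1-p) * V(k+1, i+1)].
  V(2,0) = exp(-r*dt) * [p*0.000000 + (1-p)*0.000000] = 0.000000
  V(2,1) = exp(-r*dt) * [p*0.000000 + (1-p)*0.000000] = 0.000000
  V(2,2) = exp(-r*dt) * [p*0.000000 + (1-p)*0.061741] = 0.031161
  V(1,0) = exp(-r*dt) * [p*0.000000 + (1-p)*0.000000] = 0.000000
  V(1,1) = exp(-r*dt) * [p*0.000000 + (1-p)*0.031161] = 0.015727
  V(0,0) = exp(-r*dt) * [p*0.000000 + (1-p)*0.015727] = 0.007937

Answer: Price = V(0,0) = 0.0079


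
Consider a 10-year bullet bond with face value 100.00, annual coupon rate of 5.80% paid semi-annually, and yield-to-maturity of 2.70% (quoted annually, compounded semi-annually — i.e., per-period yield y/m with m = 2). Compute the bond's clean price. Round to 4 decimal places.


Answer: Price = 127.0091

Derivation:
Coupon per period c = face * coupon_rate / m = 2.900000
Periods per year m = 2; per-period yield y/m = 0.013500
Number of cashflows N = 20
Cashflows (t years, CF_t, discount factor 1/(1+y/m)^(m*t), PV):
  t = 0.5000: CF_t = 2.900000, DF = 0.986680, PV = 2.861371
  t = 1.0000: CF_t = 2.900000, DF = 0.973537, PV = 2.823258
  t = 1.5000: CF_t = 2.900000, DF = 0.960569, PV = 2.785651
  t = 2.0000: CF_t = 2.900000, DF = 0.947774, PV = 2.748546
  t = 2.5000: CF_t = 2.900000, DF = 0.935150, PV = 2.711935
  t = 3.0000: CF_t = 2.900000, DF = 0.922694, PV = 2.675811
  t = 3.5000: CF_t = 2.900000, DF = 0.910403, PV = 2.640169
  t = 4.0000: CF_t = 2.900000, DF = 0.898276, PV = 2.605001
  t = 4.5000: CF_t = 2.900000, DF = 0.886311, PV = 2.570302
  t = 5.0000: CF_t = 2.900000, DF = 0.874505, PV = 2.536066
  t = 5.5000: CF_t = 2.900000, DF = 0.862857, PV = 2.502285
  t = 6.0000: CF_t = 2.900000, DF = 0.851363, PV = 2.468954
  t = 6.5000: CF_t = 2.900000, DF = 0.840023, PV = 2.436067
  t = 7.0000: CF_t = 2.900000, DF = 0.828834, PV = 2.403618
  t = 7.5000: CF_t = 2.900000, DF = 0.817794, PV = 2.371601
  t = 8.0000: CF_t = 2.900000, DF = 0.806900, PV = 2.340011
  t = 8.5000: CF_t = 2.900000, DF = 0.796152, PV = 2.308842
  t = 9.0000: CF_t = 2.900000, DF = 0.785547, PV = 2.278088
  t = 9.5000: CF_t = 2.900000, DF = 0.775084, PV = 2.247743
  t = 10.0000: CF_t = 102.900000, DF = 0.764760, PV = 78.693763
Price P = sum_t PV_t = 127.009083


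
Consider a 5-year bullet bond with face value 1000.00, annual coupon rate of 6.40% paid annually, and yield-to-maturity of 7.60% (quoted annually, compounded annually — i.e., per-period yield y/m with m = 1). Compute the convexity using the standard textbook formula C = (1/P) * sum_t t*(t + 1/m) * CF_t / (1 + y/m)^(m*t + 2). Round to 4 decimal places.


Coupon per period c = face * coupon_rate / m = 64.000000
Periods per year m = 1; per-period yield y/m = 0.076000
Number of cashflows N = 5
Cashflows (t years, CF_t, discount factor 1/(1+y/m)^(m*t), PV):
  t = 1.0000: CF_t = 64.000000, DF = 0.929368, PV = 59.479554
  t = 2.0000: CF_t = 64.000000, DF = 0.863725, PV = 55.278396
  t = 3.0000: CF_t = 64.000000, DF = 0.802718, PV = 51.373974
  t = 4.0000: CF_t = 64.000000, DF = 0.746021, PV = 47.745329
  t = 5.0000: CF_t = 1064.000000, DF = 0.693328, PV = 737.700829
Price P = sum_t PV_t = 951.578081
Convexity numerator sum_t t*(t + 1/m) * CF_t / (1+y/m)^(m*t + 2):
  t = 1.0000: term = 102.747948
  t = 2.0000: term = 286.471973
  t = 3.0000: term = 532.475786
  t = 4.0000: term = 824.776620
  t = 5.0000: term = 19115.118002
Convexity = (1/P) * sum = 20861.590329 / 951.578081 = 21.923151

Answer: Convexity = 21.9232


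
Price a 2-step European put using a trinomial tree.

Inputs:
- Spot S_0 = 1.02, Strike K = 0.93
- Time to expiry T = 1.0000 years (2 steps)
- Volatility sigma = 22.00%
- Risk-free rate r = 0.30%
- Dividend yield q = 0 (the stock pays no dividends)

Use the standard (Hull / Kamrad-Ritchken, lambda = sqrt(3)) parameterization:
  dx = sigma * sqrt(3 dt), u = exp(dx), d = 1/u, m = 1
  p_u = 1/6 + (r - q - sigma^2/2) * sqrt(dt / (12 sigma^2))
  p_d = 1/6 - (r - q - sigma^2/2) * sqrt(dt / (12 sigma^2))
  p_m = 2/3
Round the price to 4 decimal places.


Answer: Price = V(0,0) = 0.0490

Derivation:
dt = T/N = 0.500000; dx = sigma*sqrt(3*dt) = 0.269444
u = exp(dx) = 1.309236; d = 1/u = 0.763804
p_u = 0.146997, p_m = 0.666667, p_d = 0.186337
Discount per step: exp(-r*dt) = 0.998501
Stock lattice S(k, j) with j the centered position index:
  k=0: S(0,+0) = 1.0200
  k=1: S(1,-1) = 0.7791; S(1,+0) = 1.0200; S(1,+1) = 1.3354
  k=2: S(2,-2) = 0.5951; S(2,-1) = 0.7791; S(2,+0) = 1.0200; S(2,+1) = 1.3354; S(2,+2) = 1.7484
Terminal payoffs V(N, j) = max(K - S_T, 0):
  V(2,-2) = 0.334935; V(2,-1) = 0.150920; V(2,+0) = 0.000000; V(2,+1) = 0.000000; V(2,+2) = 0.000000
Backward induction: V(k, j) = exp(-r*dt) * [p_u * V(k+1, j+1) + p_m * V(k+1, j) + p_d * V(k+1, j-1)]
  V(1,-1) = exp(-r*dt) * [p_u*0.000000 + p_m*0.150920 + p_d*0.334935] = 0.162780
  V(1,+0) = exp(-r*dt) * [p_u*0.000000 + p_m*0.000000 + p_d*0.150920] = 0.028080
  V(1,+1) = exp(-r*dt) * [p_u*0.000000 + p_m*0.000000 + p_d*0.000000] = 0.000000
  V(0,+0) = exp(-r*dt) * [p_u*0.000000 + p_m*0.028080 + p_d*0.162780] = 0.048978


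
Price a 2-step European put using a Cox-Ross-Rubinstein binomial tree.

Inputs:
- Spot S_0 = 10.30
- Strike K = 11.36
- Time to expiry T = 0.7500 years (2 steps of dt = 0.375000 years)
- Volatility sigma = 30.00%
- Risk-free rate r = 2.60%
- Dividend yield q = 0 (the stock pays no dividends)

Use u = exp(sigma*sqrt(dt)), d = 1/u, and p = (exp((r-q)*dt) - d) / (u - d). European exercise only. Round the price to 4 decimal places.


dt = T/N = 0.375000
u = exp(sigma*sqrt(dt)) = 1.201669; d = 1/u = 0.832176
p = (exp((r-q)*dt) - d) / (u - d) = 0.480717
Discount per step: exp(-r*dt) = 0.990297
Stock lattice S(k, i) with i counting down-moves:
  k=0: S(0,0) = 10.3000
  k=1: S(1,0) = 12.3772; S(1,1) = 8.5714
  k=2: S(2,0) = 14.8733; S(2,1) = 10.3000; S(2,2) = 7.1329
Terminal payoffs V(N, i) = max(K - S_T, 0):
  V(2,0) = 0.000000; V(2,1) = 1.060000; V(2,2) = 4.227082
Backward induction: V(k, i) = exp(-r*dt) * [p * V(k+1, i) + (1-p) * V(k+1, i+1)].
  V(1,0) = exp(-r*dt) * [p*0.000000 + (1-p)*1.060000] = 0.545099
  V(1,1) = exp(-r*dt) * [p*1.060000 + (1-p)*4.227082] = 2.678369
  V(0,0) = exp(-r*dt) * [p*0.545099 + (1-p)*2.678369] = 1.636832

Answer: Price = V(0,0) = 1.6368


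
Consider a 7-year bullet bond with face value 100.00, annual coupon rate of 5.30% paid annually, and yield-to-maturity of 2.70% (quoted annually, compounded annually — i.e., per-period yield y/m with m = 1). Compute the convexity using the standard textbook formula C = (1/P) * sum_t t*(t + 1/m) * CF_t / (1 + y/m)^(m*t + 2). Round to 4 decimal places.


Answer: Convexity = 44.1284

Derivation:
Coupon per period c = face * coupon_rate / m = 5.300000
Periods per year m = 1; per-period yield y/m = 0.027000
Number of cashflows N = 7
Cashflows (t years, CF_t, discount factor 1/(1+y/m)^(m*t), PV):
  t = 1.0000: CF_t = 5.300000, DF = 0.973710, PV = 5.160662
  t = 2.0000: CF_t = 5.300000, DF = 0.948111, PV = 5.024987
  t = 3.0000: CF_t = 5.300000, DF = 0.923185, PV = 4.892880
  t = 4.0000: CF_t = 5.300000, DF = 0.898914, PV = 4.764245
  t = 5.0000: CF_t = 5.300000, DF = 0.875282, PV = 4.638992
  t = 6.0000: CF_t = 5.300000, DF = 0.852270, PV = 4.517032
  t = 7.0000: CF_t = 105.300000, DF = 0.829864, PV = 87.384673
Price P = sum_t PV_t = 116.383472
Convexity numerator sum_t t*(t + 1/m) * CF_t / (1+y/m)^(m*t + 2):
  t = 1.0000: term = 9.785759
  t = 2.0000: term = 28.585471
  t = 3.0000: term = 55.667908
  t = 4.0000: term = 90.340648
  t = 5.0000: term = 131.948367
  t = 6.0000: term = 179.871191
  t = 7.0000: term = 4639.619935
Convexity = (1/P) * sum = 5135.819279 / 116.383472 = 44.128425


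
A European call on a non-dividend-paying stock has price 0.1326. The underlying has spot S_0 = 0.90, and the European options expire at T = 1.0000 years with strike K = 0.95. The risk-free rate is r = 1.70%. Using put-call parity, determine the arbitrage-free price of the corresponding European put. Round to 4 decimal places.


Put-call parity: C - P = S_0 * exp(-qT) - K * exp(-rT).
S_0 * exp(-qT) = 0.9000 * 1.00000000 = 0.90000000
K * exp(-rT) = 0.9500 * 0.98314368 = 0.93398650
P = C - S*exp(-qT) + K*exp(-rT)
P = 0.1326 - 0.90000000 + 0.93398650 = 0.1666

Answer: Put price = 0.1666


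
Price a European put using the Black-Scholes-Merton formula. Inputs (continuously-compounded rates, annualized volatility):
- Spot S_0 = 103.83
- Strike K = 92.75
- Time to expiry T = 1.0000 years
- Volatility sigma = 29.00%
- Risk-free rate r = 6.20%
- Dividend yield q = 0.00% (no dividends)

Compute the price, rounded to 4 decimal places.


d1 = (ln(S/K) + (r - q + 0.5*sigma^2) * T) / (sigma * sqrt(T)) = 0.74792153
d2 = d1 - sigma * sqrt(T) = 0.45792153
exp(-rT) = 0.93988289; exp(-qT) = 1.00000000
P = K * exp(-rT) * N(-d2) - S_0 * exp(-qT) * N(-d1)
N(-d1) = 0.22725374; N(-d2) = 0.32350441
P = 92.7500 * 0.93988289 * 0.32350441 - 103.8300 * 1.00000000 * 0.22725374 = 4.6055

Answer: Price = 4.6055


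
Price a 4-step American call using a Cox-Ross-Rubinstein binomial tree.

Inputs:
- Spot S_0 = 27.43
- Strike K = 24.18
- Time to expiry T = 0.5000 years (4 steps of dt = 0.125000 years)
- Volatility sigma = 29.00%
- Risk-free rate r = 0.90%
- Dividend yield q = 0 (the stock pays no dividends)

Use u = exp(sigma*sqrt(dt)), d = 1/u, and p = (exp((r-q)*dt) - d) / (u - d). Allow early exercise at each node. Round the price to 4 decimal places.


dt = T/N = 0.125000
u = exp(sigma*sqrt(dt)) = 1.107971; d = 1/u = 0.902551
p = (exp((r-q)*dt) - d) / (u - d) = 0.479869
Discount per step: exp(-r*dt) = 0.998876
Stock lattice S(k, i) with i counting down-moves:
  k=0: S(0,0) = 27.4300
  k=1: S(1,0) = 30.3916; S(1,1) = 24.7570
  k=2: S(2,0) = 33.6731; S(2,1) = 27.4300; S(2,2) = 22.3444
  k=3: S(3,0) = 37.3088; S(3,1) = 30.3916; S(3,2) = 24.7570; S(3,3) = 20.1670
  k=4: S(4,0) = 41.3371; S(4,1) = 33.6731; S(4,2) = 27.4300; S(4,3) = 22.3444; S(4,4) = 18.2017
Terminal payoffs V(N, i) = max(S_T - K, 0):
  V(4,0) = 17.157052; V(4,1) = 9.493065; V(4,2) = 3.250000; V(4,3) = 0.000000; V(4,4) = 0.000000
Backward induction: V(k, i) = exp(-r*dt) * [p * V(k+1, i) + (1-p) * V(k+1, i+1)]; then take max(V_cont, immediate exercise) for American.
  V(3,0) = exp(-r*dt) * [p*17.157052 + (1-p)*9.493065] = 13.155970; exercise = 13.128783; V(3,0) = max -> 13.155970
  V(3,1) = exp(-r*dt) * [p*9.493065 + (1-p)*3.250000] = 6.238834; exercise = 6.211647; V(3,1) = max -> 6.238834
  V(3,2) = exp(-r*dt) * [p*3.250000 + (1-p)*0.000000] = 1.557822; exercise = 0.576964; V(3,2) = max -> 1.557822
  V(3,3) = exp(-r*dt) * [p*0.000000 + (1-p)*0.000000] = 0.000000; exercise = 0.000000; V(3,3) = max -> 0.000000
  V(2,0) = exp(-r*dt) * [p*13.155970 + (1-p)*6.238834] = 9.547409; exercise = 9.493065; V(2,0) = max -> 9.547409
  V(2,1) = exp(-r*dt) * [p*6.238834 + (1-p)*1.557822] = 3.799820; exercise = 3.250000; V(2,1) = max -> 3.799820
  V(2,2) = exp(-r*dt) * [p*1.557822 + (1-p)*0.000000] = 0.746711; exercise = 0.000000; V(2,2) = max -> 0.746711
  V(1,0) = exp(-r*dt) * [p*9.547409 + (1-p)*3.799820] = 6.550539; exercise = 6.211647; V(1,0) = max -> 6.550539
  V(1,1) = exp(-r*dt) * [p*3.799820 + (1-p)*0.746711] = 2.209318; exercise = 0.576964; V(1,1) = max -> 2.209318
  V(0,0) = exp(-r*dt) * [p*6.550539 + (1-p)*2.209318] = 4.287711; exercise = 3.250000; V(0,0) = max -> 4.287711

Answer: Price = V(0,0) = 4.2877


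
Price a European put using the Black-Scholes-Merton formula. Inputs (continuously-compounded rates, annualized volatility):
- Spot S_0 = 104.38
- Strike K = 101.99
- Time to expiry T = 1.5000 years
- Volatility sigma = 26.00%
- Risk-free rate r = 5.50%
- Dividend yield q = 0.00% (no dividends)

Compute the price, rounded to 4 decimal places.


d1 = (ln(S/K) + (r - q + 0.5*sigma^2) * T) / (sigma * sqrt(T)) = 0.49103890
d2 = d1 - sigma * sqrt(T) = 0.17260523
exp(-rT) = 0.92081144; exp(-qT) = 1.00000000
P = K * exp(-rT) * N(-d2) - S_0 * exp(-qT) * N(-d1)
N(-d1) = 0.31169947; N(-d2) = 0.43148087
P = 101.9900 * 0.92081144 * 0.43148087 - 104.3800 * 1.00000000 * 0.31169947 = 7.9867

Answer: Price = 7.9867


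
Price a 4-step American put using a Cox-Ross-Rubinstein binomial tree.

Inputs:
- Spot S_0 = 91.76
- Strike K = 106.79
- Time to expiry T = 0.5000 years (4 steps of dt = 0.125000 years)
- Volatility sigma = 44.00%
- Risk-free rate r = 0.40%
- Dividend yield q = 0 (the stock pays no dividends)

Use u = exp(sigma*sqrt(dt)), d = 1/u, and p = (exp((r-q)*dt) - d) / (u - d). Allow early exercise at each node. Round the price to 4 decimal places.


Answer: Price = V(0,0) = 21.7229

Derivation:
dt = T/N = 0.125000
u = exp(sigma*sqrt(dt)) = 1.168316; d = 1/u = 0.855933
p = (exp((r-q)*dt) - d) / (u - d) = 0.462788
Discount per step: exp(-r*dt) = 0.999500
Stock lattice S(k, i) with i counting down-moves:
  k=0: S(0,0) = 91.7600
  k=1: S(1,0) = 107.2047; S(1,1) = 78.5404
  k=2: S(2,0) = 125.2490; S(2,1) = 91.7600; S(2,2) = 67.2253
  k=3: S(3,0) = 146.3304; S(3,1) = 107.2047; S(3,2) = 78.5404; S(3,3) = 57.5403
  k=4: S(4,0) = 170.9601; S(4,1) = 125.2490; S(4,2) = 91.7600; S(4,3) = 67.2253; S(4,4) = 49.2506
Terminal payoffs V(N, i) = max(K - S_T, 0):
  V(4,0) = 0.000000; V(4,1) = 0.000000; V(4,2) = 15.030000; V(4,3) = 39.564712; V(4,4) = 57.539353
Backward induction: V(k, i) = exp(-r*dt) * [p * V(k+1, i) + (1-p) * V(k+1, i+1)]; then take max(V_cont, immediate exercise) for American.
  V(3,0) = exp(-r*dt) * [p*0.000000 + (1-p)*0.000000] = 0.000000; exercise = 0.000000; V(3,0) = max -> 0.000000
  V(3,1) = exp(-r*dt) * [p*0.000000 + (1-p)*15.030000] = 8.070255; exercise = 0.000000; V(3,1) = max -> 8.070255
  V(3,2) = exp(-r*dt) * [p*15.030000 + (1-p)*39.564712] = 28.196231; exercise = 28.249613; V(3,2) = max -> 28.249613
  V(3,3) = exp(-r*dt) * [p*39.564712 + (1-p)*57.539353] = 49.196294; exercise = 49.249676; V(3,3) = max -> 49.249676
  V(2,0) = exp(-r*dt) * [p*0.000000 + (1-p)*8.070255] = 4.333268; exercise = 0.000000; V(2,0) = max -> 4.333268
  V(2,1) = exp(-r*dt) * [p*8.070255 + (1-p)*28.249613] = 18.901388; exercise = 15.030000; V(2,1) = max -> 18.901388
  V(2,2) = exp(-r*dt) * [p*28.249613 + (1-p)*49.249676] = 39.511330; exercise = 39.564712; V(2,2) = max -> 39.564712
  V(1,0) = exp(-r*dt) * [p*4.333268 + (1-p)*18.901388] = 12.153353; exercise = 0.000000; V(1,0) = max -> 12.153353
  V(1,1) = exp(-r*dt) * [p*18.901388 + (1-p)*39.564712] = 29.986969; exercise = 28.249613; V(1,1) = max -> 29.986969
  V(0,0) = exp(-r*dt) * [p*12.153353 + (1-p)*29.986969] = 21.722915; exercise = 15.030000; V(0,0) = max -> 21.722915


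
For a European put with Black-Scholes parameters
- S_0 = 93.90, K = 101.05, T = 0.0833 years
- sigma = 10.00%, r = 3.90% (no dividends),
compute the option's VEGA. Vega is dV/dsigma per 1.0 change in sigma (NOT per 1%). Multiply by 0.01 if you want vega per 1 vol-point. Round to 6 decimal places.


Answer: Vega = 0.584474

Derivation:
d1 = -2.4156498927; d2 = -2.4445116321
phi(d1) = 0.0215663568; exp(-qT) = 1.0000000000; exp(-rT) = 0.9967565713
Vega = S * exp(-qT) * phi(d1) * sqrt(T) = 93.9000 * 1.0000000000 * 0.0215663568 * 0.2886173938 = 0.584474


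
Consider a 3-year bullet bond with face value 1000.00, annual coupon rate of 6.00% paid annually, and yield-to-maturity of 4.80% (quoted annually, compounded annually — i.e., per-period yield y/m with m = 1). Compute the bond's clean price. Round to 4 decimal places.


Answer: Price = 1032.8018

Derivation:
Coupon per period c = face * coupon_rate / m = 60.000000
Periods per year m = 1; per-period yield y/m = 0.048000
Number of cashflows N = 3
Cashflows (t years, CF_t, discount factor 1/(1+y/m)^(m*t), PV):
  t = 1.0000: CF_t = 60.000000, DF = 0.954198, PV = 57.251908
  t = 2.0000: CF_t = 60.000000, DF = 0.910495, PV = 54.629684
  t = 3.0000: CF_t = 1060.000000, DF = 0.868793, PV = 920.920239
Price P = sum_t PV_t = 1032.801831


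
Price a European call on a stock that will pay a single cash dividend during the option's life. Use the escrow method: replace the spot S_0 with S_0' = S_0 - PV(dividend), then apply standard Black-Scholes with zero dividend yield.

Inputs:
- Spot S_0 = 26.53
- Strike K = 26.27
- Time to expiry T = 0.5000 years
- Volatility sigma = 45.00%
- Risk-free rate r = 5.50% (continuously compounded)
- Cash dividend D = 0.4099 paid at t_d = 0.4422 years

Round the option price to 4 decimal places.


Answer: Price = 3.5610

Derivation:
PV(D) = D * exp(-r * t_d) = 0.4099 * 0.97597237 = 0.40005108
S_0' = S_0 - PV(D) = 26.5300 - 0.40005108 = 26.12994892
d1 = (ln(S_0'/K) + (r + sigma^2/2)*T) / (sigma*sqrt(T)) = 0.22872397
d2 = d1 - sigma*sqrt(T) = -0.08947408
exp(-rT) = 0.97287468
N(d1) = 0.59045827; N(d2) = 0.46435257
C = S_0' * N(d1) - K * exp(-rT) * N(d2) = 26.12994892 * 0.59045827 - 26.2700 * 0.97287468 * 0.46435257 = 3.5610


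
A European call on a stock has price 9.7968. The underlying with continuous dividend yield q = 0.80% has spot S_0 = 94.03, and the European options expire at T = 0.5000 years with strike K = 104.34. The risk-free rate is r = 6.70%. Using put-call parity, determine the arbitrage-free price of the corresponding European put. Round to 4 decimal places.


Answer: Put price = 17.0447

Derivation:
Put-call parity: C - P = S_0 * exp(-qT) - K * exp(-rT).
S_0 * exp(-qT) = 94.0300 * 0.99600799 = 93.65463124
K * exp(-rT) = 104.3400 * 0.96705491 = 100.90250944
P = C - S*exp(-qT) + K*exp(-rT)
P = 9.7968 - 93.65463124 + 100.90250944 = 17.0447


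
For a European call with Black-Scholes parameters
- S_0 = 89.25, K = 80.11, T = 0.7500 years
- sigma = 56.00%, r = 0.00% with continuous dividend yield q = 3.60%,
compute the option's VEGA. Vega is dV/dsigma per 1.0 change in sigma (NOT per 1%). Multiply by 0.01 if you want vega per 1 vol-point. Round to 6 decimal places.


d1 = 0.4095902828; d2 = -0.0753839433
phi(d1) = 0.3668432503; exp(-qT) = 0.9733612415; exp(-rT) = 1.0000000000
Vega = S * exp(-qT) * phi(d1) * sqrt(T) = 89.2500 * 0.9733612415 * 0.3668432503 * 0.8660254038 = 27.599006

Answer: Vega = 27.599006


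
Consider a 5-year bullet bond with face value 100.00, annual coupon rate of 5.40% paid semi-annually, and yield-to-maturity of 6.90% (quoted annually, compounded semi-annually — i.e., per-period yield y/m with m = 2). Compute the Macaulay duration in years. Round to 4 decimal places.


Answer: Macaulay duration = 4.4262 years

Derivation:
Coupon per period c = face * coupon_rate / m = 2.700000
Periods per year m = 2; per-period yield y/m = 0.034500
Number of cashflows N = 10
Cashflows (t years, CF_t, discount factor 1/(1+y/m)^(m*t), PV):
  t = 0.5000: CF_t = 2.700000, DF = 0.966651, PV = 2.609957
  t = 1.0000: CF_t = 2.700000, DF = 0.934413, PV = 2.522916
  t = 1.5000: CF_t = 2.700000, DF = 0.903251, PV = 2.438778
  t = 2.0000: CF_t = 2.700000, DF = 0.873128, PV = 2.357446
  t = 2.5000: CF_t = 2.700000, DF = 0.844010, PV = 2.278827
  t = 3.0000: CF_t = 2.700000, DF = 0.815863, PV = 2.202829
  t = 3.5000: CF_t = 2.700000, DF = 0.788654, PV = 2.129366
  t = 4.0000: CF_t = 2.700000, DF = 0.762353, PV = 2.058353
  t = 4.5000: CF_t = 2.700000, DF = 0.736929, PV = 1.989708
  t = 5.0000: CF_t = 102.700000, DF = 0.712353, PV = 73.158618
Price P = sum_t PV_t = 93.746797
Macaulay numerator sum_t t * PV_t:
  t * PV_t at t = 0.5000: 1.304978
  t * PV_t at t = 1.0000: 2.522916
  t * PV_t at t = 1.5000: 3.658167
  t * PV_t at t = 2.0000: 4.714892
  t * PV_t at t = 2.5000: 5.697067
  t * PV_t at t = 3.0000: 6.608487
  t * PV_t at t = 3.5000: 7.452781
  t * PV_t at t = 4.0000: 8.233411
  t * PV_t at t = 4.5000: 8.953685
  t * PV_t at t = 5.0000: 365.793091
Macaulay duration D = (sum_t t * PV_t) / P = 414.939475 / 93.746797 = 4.426172


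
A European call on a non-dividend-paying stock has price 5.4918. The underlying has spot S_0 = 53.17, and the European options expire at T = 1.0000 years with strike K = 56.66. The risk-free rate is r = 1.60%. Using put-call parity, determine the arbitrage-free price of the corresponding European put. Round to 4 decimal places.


Answer: Put price = 8.0825

Derivation:
Put-call parity: C - P = S_0 * exp(-qT) - K * exp(-rT).
S_0 * exp(-qT) = 53.1700 * 1.00000000 = 53.17000000
K * exp(-rT) = 56.6600 * 0.98412732 = 55.76065395
P = C - S*exp(-qT) + K*exp(-rT)
P = 5.4918 - 53.17000000 + 55.76065395 = 8.0825


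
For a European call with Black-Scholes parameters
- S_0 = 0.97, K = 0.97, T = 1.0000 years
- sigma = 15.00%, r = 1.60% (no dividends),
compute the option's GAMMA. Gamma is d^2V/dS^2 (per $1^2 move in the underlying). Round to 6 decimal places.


d1 = 0.1816666667; d2 = 0.0316666667
phi(d1) = 0.3924131963; exp(-qT) = 1.0000000000; exp(-rT) = 0.9841273201
Gamma = exp(-qT) * phi(d1) / (S * sigma * sqrt(T)) = 1.0000000000 * 0.3924131963 / (0.9700 * 0.1500 * 1.0000000000) = 2.696998

Answer: Gamma = 2.696998


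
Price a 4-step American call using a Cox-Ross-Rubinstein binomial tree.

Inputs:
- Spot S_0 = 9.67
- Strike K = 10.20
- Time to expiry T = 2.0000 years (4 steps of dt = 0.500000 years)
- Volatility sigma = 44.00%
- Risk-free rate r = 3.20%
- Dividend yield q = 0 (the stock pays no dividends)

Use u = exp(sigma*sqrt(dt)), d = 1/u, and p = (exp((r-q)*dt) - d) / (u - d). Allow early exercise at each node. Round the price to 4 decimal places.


Answer: Price = V(0,0) = 2.3437

Derivation:
dt = T/N = 0.500000
u = exp(sigma*sqrt(dt)) = 1.364963; d = 1/u = 0.732621
p = (exp((r-q)*dt) - d) / (u - d) = 0.448346
Discount per step: exp(-r*dt) = 0.984127
Stock lattice S(k, i) with i counting down-moves:
  k=0: S(0,0) = 9.6700
  k=1: S(1,0) = 13.1992; S(1,1) = 7.0844
  k=2: S(2,0) = 18.0164; S(2,1) = 9.6700; S(2,2) = 5.1902
  k=3: S(3,0) = 24.5917; S(3,1) = 13.1992; S(3,2) = 7.0844; S(3,3) = 3.8025
  k=4: S(4,0) = 33.5668; S(4,1) = 18.0164; S(4,2) = 9.6700; S(4,3) = 5.1902; S(4,4) = 2.7858
Terminal payoffs V(N, i) = max(S_T - K, 0):
  V(4,0) = 23.366758; V(4,1) = 7.816397; V(4,2) = 0.000000; V(4,3) = 0.000000; V(4,4) = 0.000000
Backward induction: V(k, i) = exp(-r*dt) * [p * V(k+1, i) + (1-p) * V(k+1, i+1)]; then take max(V_cont, immediate exercise) for American.
  V(3,0) = exp(-r*dt) * [p*23.366758 + (1-p)*7.816397] = 14.553608; exercise = 14.391707; V(3,0) = max -> 14.553608
  V(3,1) = exp(-r*dt) * [p*7.816397 + (1-p)*0.000000] = 3.448825; exercise = 2.999188; V(3,1) = max -> 3.448825
  V(3,2) = exp(-r*dt) * [p*0.000000 + (1-p)*0.000000] = 0.000000; exercise = 0.000000; V(3,2) = max -> 0.000000
  V(3,3) = exp(-r*dt) * [p*0.000000 + (1-p)*0.000000] = 0.000000; exercise = 0.000000; V(3,3) = max -> 0.000000
  V(2,0) = exp(-r*dt) * [p*14.553608 + (1-p)*3.448825] = 8.293841; exercise = 7.816397; V(2,0) = max -> 8.293841
  V(2,1) = exp(-r*dt) * [p*3.448825 + (1-p)*0.000000] = 1.521723; exercise = 0.000000; V(2,1) = max -> 1.521723
  V(2,2) = exp(-r*dt) * [p*0.000000 + (1-p)*0.000000] = 0.000000; exercise = 0.000000; V(2,2) = max -> 0.000000
  V(1,0) = exp(-r*dt) * [p*8.293841 + (1-p)*1.521723] = 4.485628; exercise = 2.999188; V(1,0) = max -> 4.485628
  V(1,1) = exp(-r*dt) * [p*1.521723 + (1-p)*0.000000] = 0.671429; exercise = 0.000000; V(1,1) = max -> 0.671429
  V(0,0) = exp(-r*dt) * [p*4.485628 + (1-p)*0.671429] = 2.343709; exercise = 0.000000; V(0,0) = max -> 2.343709


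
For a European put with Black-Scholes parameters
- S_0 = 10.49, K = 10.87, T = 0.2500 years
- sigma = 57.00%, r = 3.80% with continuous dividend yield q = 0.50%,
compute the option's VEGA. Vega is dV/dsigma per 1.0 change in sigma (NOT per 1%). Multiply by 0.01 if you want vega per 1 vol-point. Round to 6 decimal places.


d1 = 0.0465902501; d2 = -0.2384097499
phi(d1) = 0.3985095330; exp(-qT) = 0.9987507809; exp(-rT) = 0.9905449824
Vega = S * exp(-qT) * phi(d1) * sqrt(T) = 10.4900 * 0.9987507809 * 0.3985095330 * 0.5000000000 = 2.087571

Answer: Vega = 2.087571


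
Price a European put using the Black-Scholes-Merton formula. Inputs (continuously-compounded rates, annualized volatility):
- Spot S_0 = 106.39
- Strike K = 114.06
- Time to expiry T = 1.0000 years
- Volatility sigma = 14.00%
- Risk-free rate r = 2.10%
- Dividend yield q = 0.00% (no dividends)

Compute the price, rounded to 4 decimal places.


Answer: Price = 9.0975

Derivation:
d1 = (ln(S/K) + (r - q + 0.5*sigma^2) * T) / (sigma * sqrt(T)) = -0.27723599
d2 = d1 - sigma * sqrt(T) = -0.41723599
exp(-rT) = 0.97921896; exp(-qT) = 1.00000000
P = K * exp(-rT) * N(-d2) - S_0 * exp(-qT) * N(-d1)
N(-d1) = 0.60920055; N(-d2) = 0.66174710
P = 114.0600 * 0.97921896 * 0.66174710 - 106.3900 * 1.00000000 * 0.60920055 = 9.0975


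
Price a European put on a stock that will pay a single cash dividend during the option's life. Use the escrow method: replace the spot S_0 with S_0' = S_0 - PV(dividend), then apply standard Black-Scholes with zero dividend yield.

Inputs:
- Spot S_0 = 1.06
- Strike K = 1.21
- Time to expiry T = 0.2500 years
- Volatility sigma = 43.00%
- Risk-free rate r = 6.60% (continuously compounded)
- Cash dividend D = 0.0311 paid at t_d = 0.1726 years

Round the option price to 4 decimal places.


Answer: Price = 0.1963

Derivation:
PV(D) = D * exp(-r * t_d) = 0.0311 * 0.98867304 = 0.03074773
S_0' = S_0 - PV(D) = 1.0600 - 0.03074773 = 1.02925227
d1 = (ln(S_0'/K) + (r + sigma^2/2)*T) / (sigma*sqrt(T)) = -0.56825709
d2 = d1 - sigma*sqrt(T) = -0.78325709
exp(-rT) = 0.98363538
N(-d1) = 0.71506979; N(-d2) = 0.78326192
P = K * exp(-rT) * N(-d2) - S_0' * N(-d1) = 1.2100 * 0.98363538 * 0.78326192 - 1.02925227 * 0.71506979 = 0.1963


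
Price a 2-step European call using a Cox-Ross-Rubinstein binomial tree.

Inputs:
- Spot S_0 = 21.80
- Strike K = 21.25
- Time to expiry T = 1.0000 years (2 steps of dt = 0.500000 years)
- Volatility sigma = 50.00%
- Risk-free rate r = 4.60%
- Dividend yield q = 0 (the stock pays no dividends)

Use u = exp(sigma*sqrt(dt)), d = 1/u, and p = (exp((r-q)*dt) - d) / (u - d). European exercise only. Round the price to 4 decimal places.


dt = T/N = 0.500000
u = exp(sigma*sqrt(dt)) = 1.424119; d = 1/u = 0.702189
p = (exp((r-q)*dt) - d) / (u - d) = 0.444749
Discount per step: exp(-r*dt) = 0.977262
Stock lattice S(k, i) with i counting down-moves:
  k=0: S(0,0) = 21.8000
  k=1: S(1,0) = 31.0458; S(1,1) = 15.3077
  k=2: S(2,0) = 44.2129; S(2,1) = 21.8000; S(2,2) = 10.7489
Terminal payoffs V(N, i) = max(S_T - K, 0):
  V(2,0) = 22.962907; V(2,1) = 0.550000; V(2,2) = 0.000000
Backward induction: V(k, i) = exp(-r*dt) * [p * V(k+1, i) + (1-p) * V(k+1, i+1)].
  V(1,0) = exp(-r*dt) * [p*22.962907 + (1-p)*0.550000] = 10.278967
  V(1,1) = exp(-r*dt) * [p*0.550000 + (1-p)*0.000000] = 0.239050
  V(0,0) = exp(-r*dt) * [p*10.278967 + (1-p)*0.239050] = 4.597331

Answer: Price = V(0,0) = 4.5973
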